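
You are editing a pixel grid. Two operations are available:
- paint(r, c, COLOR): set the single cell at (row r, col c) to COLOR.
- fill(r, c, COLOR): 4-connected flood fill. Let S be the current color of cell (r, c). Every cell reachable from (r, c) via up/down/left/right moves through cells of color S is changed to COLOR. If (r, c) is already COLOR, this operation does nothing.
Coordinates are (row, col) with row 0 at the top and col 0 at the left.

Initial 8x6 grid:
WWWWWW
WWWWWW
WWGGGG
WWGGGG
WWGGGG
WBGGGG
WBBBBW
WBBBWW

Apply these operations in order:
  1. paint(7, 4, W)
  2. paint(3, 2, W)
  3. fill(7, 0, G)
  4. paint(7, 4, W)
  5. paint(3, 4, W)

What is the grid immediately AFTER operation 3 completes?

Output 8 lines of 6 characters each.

Answer: GGGGGG
GGGGGG
GGGGGG
GGGGGG
GGGGGG
GBGGGG
GBBBBW
GBBBWW

Derivation:
After op 1 paint(7,4,W):
WWWWWW
WWWWWW
WWGGGG
WWGGGG
WWGGGG
WBGGGG
WBBBBW
WBBBWW
After op 2 paint(3,2,W):
WWWWWW
WWWWWW
WWGGGG
WWWGGG
WWGGGG
WBGGGG
WBBBBW
WBBBWW
After op 3 fill(7,0,G) [22 cells changed]:
GGGGGG
GGGGGG
GGGGGG
GGGGGG
GGGGGG
GBGGGG
GBBBBW
GBBBWW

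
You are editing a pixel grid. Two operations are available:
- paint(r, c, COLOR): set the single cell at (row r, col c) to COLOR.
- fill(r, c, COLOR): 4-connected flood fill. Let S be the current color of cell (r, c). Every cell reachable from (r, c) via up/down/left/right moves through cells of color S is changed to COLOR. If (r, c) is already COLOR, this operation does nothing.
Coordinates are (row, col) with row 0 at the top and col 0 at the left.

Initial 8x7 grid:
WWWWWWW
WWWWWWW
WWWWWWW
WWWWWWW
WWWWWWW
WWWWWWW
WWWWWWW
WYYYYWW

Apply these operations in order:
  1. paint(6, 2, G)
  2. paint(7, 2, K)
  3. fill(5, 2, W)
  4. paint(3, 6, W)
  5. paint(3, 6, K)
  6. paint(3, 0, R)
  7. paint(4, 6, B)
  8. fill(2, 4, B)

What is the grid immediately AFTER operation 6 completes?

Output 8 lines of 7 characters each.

Answer: WWWWWWW
WWWWWWW
WWWWWWW
RWWWWWK
WWWWWWW
WWWWWWW
WWGWWWW
WYKYYWW

Derivation:
After op 1 paint(6,2,G):
WWWWWWW
WWWWWWW
WWWWWWW
WWWWWWW
WWWWWWW
WWWWWWW
WWGWWWW
WYYYYWW
After op 2 paint(7,2,K):
WWWWWWW
WWWWWWW
WWWWWWW
WWWWWWW
WWWWWWW
WWWWWWW
WWGWWWW
WYKYYWW
After op 3 fill(5,2,W) [0 cells changed]:
WWWWWWW
WWWWWWW
WWWWWWW
WWWWWWW
WWWWWWW
WWWWWWW
WWGWWWW
WYKYYWW
After op 4 paint(3,6,W):
WWWWWWW
WWWWWWW
WWWWWWW
WWWWWWW
WWWWWWW
WWWWWWW
WWGWWWW
WYKYYWW
After op 5 paint(3,6,K):
WWWWWWW
WWWWWWW
WWWWWWW
WWWWWWK
WWWWWWW
WWWWWWW
WWGWWWW
WYKYYWW
After op 6 paint(3,0,R):
WWWWWWW
WWWWWWW
WWWWWWW
RWWWWWK
WWWWWWW
WWWWWWW
WWGWWWW
WYKYYWW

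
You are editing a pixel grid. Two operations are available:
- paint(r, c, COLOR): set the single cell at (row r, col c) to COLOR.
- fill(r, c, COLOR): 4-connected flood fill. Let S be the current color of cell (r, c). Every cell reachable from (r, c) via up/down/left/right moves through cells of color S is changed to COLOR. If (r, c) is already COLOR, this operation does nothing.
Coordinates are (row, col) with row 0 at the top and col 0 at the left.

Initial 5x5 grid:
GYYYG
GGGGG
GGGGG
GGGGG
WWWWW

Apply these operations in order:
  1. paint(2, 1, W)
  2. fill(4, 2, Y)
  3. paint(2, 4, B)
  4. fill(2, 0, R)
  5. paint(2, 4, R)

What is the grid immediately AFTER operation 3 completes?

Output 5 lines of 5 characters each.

Answer: GYYYG
GGGGG
GWGGB
GGGGG
YYYYY

Derivation:
After op 1 paint(2,1,W):
GYYYG
GGGGG
GWGGG
GGGGG
WWWWW
After op 2 fill(4,2,Y) [5 cells changed]:
GYYYG
GGGGG
GWGGG
GGGGG
YYYYY
After op 3 paint(2,4,B):
GYYYG
GGGGG
GWGGB
GGGGG
YYYYY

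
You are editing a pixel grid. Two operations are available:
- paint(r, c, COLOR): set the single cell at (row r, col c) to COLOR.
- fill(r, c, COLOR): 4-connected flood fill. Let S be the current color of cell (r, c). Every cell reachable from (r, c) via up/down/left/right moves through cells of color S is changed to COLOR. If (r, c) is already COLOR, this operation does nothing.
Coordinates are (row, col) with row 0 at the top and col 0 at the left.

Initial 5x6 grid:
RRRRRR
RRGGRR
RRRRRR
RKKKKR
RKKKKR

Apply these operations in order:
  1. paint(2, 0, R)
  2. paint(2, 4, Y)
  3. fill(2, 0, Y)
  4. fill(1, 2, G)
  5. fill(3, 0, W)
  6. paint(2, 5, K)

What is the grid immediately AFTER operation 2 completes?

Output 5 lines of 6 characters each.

Answer: RRRRRR
RRGGRR
RRRRYR
RKKKKR
RKKKKR

Derivation:
After op 1 paint(2,0,R):
RRRRRR
RRGGRR
RRRRRR
RKKKKR
RKKKKR
After op 2 paint(2,4,Y):
RRRRRR
RRGGRR
RRRRYR
RKKKKR
RKKKKR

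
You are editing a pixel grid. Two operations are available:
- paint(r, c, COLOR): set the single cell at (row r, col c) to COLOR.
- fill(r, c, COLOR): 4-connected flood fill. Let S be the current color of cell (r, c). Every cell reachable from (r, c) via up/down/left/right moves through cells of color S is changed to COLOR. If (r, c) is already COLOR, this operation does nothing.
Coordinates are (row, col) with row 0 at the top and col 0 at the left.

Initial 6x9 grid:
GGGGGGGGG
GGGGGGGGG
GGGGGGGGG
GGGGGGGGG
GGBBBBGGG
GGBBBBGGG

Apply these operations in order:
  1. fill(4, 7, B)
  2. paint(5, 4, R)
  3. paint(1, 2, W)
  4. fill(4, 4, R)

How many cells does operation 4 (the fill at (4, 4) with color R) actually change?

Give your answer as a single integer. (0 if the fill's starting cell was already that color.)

After op 1 fill(4,7,B) [46 cells changed]:
BBBBBBBBB
BBBBBBBBB
BBBBBBBBB
BBBBBBBBB
BBBBBBBBB
BBBBBBBBB
After op 2 paint(5,4,R):
BBBBBBBBB
BBBBBBBBB
BBBBBBBBB
BBBBBBBBB
BBBBBBBBB
BBBBRBBBB
After op 3 paint(1,2,W):
BBBBBBBBB
BBWBBBBBB
BBBBBBBBB
BBBBBBBBB
BBBBBBBBB
BBBBRBBBB
After op 4 fill(4,4,R) [52 cells changed]:
RRRRRRRRR
RRWRRRRRR
RRRRRRRRR
RRRRRRRRR
RRRRRRRRR
RRRRRRRRR

Answer: 52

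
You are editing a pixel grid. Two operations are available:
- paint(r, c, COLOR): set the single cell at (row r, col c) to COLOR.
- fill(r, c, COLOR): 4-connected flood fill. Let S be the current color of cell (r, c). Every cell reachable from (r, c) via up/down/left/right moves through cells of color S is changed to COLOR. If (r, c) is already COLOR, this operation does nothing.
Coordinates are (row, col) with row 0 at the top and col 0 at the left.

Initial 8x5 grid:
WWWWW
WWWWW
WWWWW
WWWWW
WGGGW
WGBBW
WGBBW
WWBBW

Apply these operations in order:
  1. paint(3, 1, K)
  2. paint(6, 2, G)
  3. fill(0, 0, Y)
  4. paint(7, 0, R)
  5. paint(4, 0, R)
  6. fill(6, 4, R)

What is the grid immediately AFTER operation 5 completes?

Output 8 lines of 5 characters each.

After op 1 paint(3,1,K):
WWWWW
WWWWW
WWWWW
WKWWW
WGGGW
WGBBW
WGBBW
WWBBW
After op 2 paint(6,2,G):
WWWWW
WWWWW
WWWWW
WKWWW
WGGGW
WGBBW
WGGBW
WWBBW
After op 3 fill(0,0,Y) [28 cells changed]:
YYYYY
YYYYY
YYYYY
YKYYY
YGGGY
YGBBY
YGGBY
YYBBY
After op 4 paint(7,0,R):
YYYYY
YYYYY
YYYYY
YKYYY
YGGGY
YGBBY
YGGBY
RYBBY
After op 5 paint(4,0,R):
YYYYY
YYYYY
YYYYY
YKYYY
RGGGY
YGBBY
YGGBY
RYBBY

Answer: YYYYY
YYYYY
YYYYY
YKYYY
RGGGY
YGBBY
YGGBY
RYBBY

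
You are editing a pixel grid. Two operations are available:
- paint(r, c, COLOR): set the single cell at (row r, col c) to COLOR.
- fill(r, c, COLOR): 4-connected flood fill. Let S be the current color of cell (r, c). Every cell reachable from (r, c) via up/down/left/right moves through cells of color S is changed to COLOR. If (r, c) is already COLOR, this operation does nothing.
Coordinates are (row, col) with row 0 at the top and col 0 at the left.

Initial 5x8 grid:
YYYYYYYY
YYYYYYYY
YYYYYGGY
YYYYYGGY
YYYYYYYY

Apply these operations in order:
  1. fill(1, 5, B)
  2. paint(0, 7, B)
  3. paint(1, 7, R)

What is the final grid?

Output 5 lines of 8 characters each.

Answer: BBBBBBBB
BBBBBBBR
BBBBBGGB
BBBBBGGB
BBBBBBBB

Derivation:
After op 1 fill(1,5,B) [36 cells changed]:
BBBBBBBB
BBBBBBBB
BBBBBGGB
BBBBBGGB
BBBBBBBB
After op 2 paint(0,7,B):
BBBBBBBB
BBBBBBBB
BBBBBGGB
BBBBBGGB
BBBBBBBB
After op 3 paint(1,7,R):
BBBBBBBB
BBBBBBBR
BBBBBGGB
BBBBBGGB
BBBBBBBB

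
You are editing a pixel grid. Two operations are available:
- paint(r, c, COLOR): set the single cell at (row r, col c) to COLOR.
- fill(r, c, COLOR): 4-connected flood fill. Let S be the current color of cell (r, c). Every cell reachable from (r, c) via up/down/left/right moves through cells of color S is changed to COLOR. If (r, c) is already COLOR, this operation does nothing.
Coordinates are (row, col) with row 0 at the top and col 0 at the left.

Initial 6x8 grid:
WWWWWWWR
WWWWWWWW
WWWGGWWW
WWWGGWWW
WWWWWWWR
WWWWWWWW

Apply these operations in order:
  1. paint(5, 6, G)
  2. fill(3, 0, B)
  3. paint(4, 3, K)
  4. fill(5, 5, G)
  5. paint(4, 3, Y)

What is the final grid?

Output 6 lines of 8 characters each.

After op 1 paint(5,6,G):
WWWWWWWR
WWWWWWWW
WWWGGWWW
WWWGGWWW
WWWWWWWR
WWWWWWGW
After op 2 fill(3,0,B) [40 cells changed]:
BBBBBBBR
BBBBBBBB
BBBGGBBB
BBBGGBBB
BBBBBBBR
BBBBBBGW
After op 3 paint(4,3,K):
BBBBBBBR
BBBBBBBB
BBBGGBBB
BBBGGBBB
BBBKBBBR
BBBBBBGW
After op 4 fill(5,5,G) [39 cells changed]:
GGGGGGGR
GGGGGGGG
GGGGGGGG
GGGGGGGG
GGGKGGGR
GGGGGGGW
After op 5 paint(4,3,Y):
GGGGGGGR
GGGGGGGG
GGGGGGGG
GGGGGGGG
GGGYGGGR
GGGGGGGW

Answer: GGGGGGGR
GGGGGGGG
GGGGGGGG
GGGGGGGG
GGGYGGGR
GGGGGGGW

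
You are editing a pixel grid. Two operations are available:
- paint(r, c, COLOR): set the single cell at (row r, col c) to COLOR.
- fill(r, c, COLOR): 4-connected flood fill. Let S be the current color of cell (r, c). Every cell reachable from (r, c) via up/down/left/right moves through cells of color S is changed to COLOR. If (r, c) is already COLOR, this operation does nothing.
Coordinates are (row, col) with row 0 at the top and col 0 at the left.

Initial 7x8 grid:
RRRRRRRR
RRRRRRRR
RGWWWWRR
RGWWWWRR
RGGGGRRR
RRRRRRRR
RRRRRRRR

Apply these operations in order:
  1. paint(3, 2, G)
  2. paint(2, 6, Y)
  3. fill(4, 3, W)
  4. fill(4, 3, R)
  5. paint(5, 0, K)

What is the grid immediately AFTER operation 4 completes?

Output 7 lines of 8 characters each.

After op 1 paint(3,2,G):
RRRRRRRR
RRRRRRRR
RGWWWWRR
RGGWWWRR
RGGGGRRR
RRRRRRRR
RRRRRRRR
After op 2 paint(2,6,Y):
RRRRRRRR
RRRRRRRR
RGWWWWYR
RGGWWWRR
RGGGGRRR
RRRRRRRR
RRRRRRRR
After op 3 fill(4,3,W) [7 cells changed]:
RRRRRRRR
RRRRRRRR
RWWWWWYR
RWWWWWRR
RWWWWRRR
RRRRRRRR
RRRRRRRR
After op 4 fill(4,3,R) [14 cells changed]:
RRRRRRRR
RRRRRRRR
RRRRRRYR
RRRRRRRR
RRRRRRRR
RRRRRRRR
RRRRRRRR

Answer: RRRRRRRR
RRRRRRRR
RRRRRRYR
RRRRRRRR
RRRRRRRR
RRRRRRRR
RRRRRRRR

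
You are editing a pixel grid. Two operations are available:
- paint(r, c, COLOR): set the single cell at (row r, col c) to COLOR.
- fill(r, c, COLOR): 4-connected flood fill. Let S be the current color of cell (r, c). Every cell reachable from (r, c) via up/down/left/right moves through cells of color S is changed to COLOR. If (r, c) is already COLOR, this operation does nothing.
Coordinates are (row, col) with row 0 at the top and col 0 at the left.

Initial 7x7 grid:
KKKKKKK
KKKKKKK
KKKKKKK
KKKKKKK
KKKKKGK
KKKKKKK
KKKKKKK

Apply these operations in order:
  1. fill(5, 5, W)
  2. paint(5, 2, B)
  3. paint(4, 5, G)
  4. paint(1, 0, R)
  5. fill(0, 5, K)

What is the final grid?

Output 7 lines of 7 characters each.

After op 1 fill(5,5,W) [48 cells changed]:
WWWWWWW
WWWWWWW
WWWWWWW
WWWWWWW
WWWWWGW
WWWWWWW
WWWWWWW
After op 2 paint(5,2,B):
WWWWWWW
WWWWWWW
WWWWWWW
WWWWWWW
WWWWWGW
WWBWWWW
WWWWWWW
After op 3 paint(4,5,G):
WWWWWWW
WWWWWWW
WWWWWWW
WWWWWWW
WWWWWGW
WWBWWWW
WWWWWWW
After op 4 paint(1,0,R):
WWWWWWW
RWWWWWW
WWWWWWW
WWWWWWW
WWWWWGW
WWBWWWW
WWWWWWW
After op 5 fill(0,5,K) [46 cells changed]:
KKKKKKK
RKKKKKK
KKKKKKK
KKKKKKK
KKKKKGK
KKBKKKK
KKKKKKK

Answer: KKKKKKK
RKKKKKK
KKKKKKK
KKKKKKK
KKKKKGK
KKBKKKK
KKKKKKK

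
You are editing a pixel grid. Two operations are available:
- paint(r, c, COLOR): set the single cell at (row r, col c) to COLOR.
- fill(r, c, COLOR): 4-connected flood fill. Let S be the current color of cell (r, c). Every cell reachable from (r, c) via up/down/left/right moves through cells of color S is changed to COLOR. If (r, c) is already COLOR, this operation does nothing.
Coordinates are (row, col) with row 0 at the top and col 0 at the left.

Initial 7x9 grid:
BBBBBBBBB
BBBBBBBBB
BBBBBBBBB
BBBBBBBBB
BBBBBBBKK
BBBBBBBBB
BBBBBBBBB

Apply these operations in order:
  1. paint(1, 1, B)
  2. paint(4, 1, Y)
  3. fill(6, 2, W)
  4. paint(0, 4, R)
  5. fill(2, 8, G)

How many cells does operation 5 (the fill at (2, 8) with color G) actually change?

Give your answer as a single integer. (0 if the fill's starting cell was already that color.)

Answer: 59

Derivation:
After op 1 paint(1,1,B):
BBBBBBBBB
BBBBBBBBB
BBBBBBBBB
BBBBBBBBB
BBBBBBBKK
BBBBBBBBB
BBBBBBBBB
After op 2 paint(4,1,Y):
BBBBBBBBB
BBBBBBBBB
BBBBBBBBB
BBBBBBBBB
BYBBBBBKK
BBBBBBBBB
BBBBBBBBB
After op 3 fill(6,2,W) [60 cells changed]:
WWWWWWWWW
WWWWWWWWW
WWWWWWWWW
WWWWWWWWW
WYWWWWWKK
WWWWWWWWW
WWWWWWWWW
After op 4 paint(0,4,R):
WWWWRWWWW
WWWWWWWWW
WWWWWWWWW
WWWWWWWWW
WYWWWWWKK
WWWWWWWWW
WWWWWWWWW
After op 5 fill(2,8,G) [59 cells changed]:
GGGGRGGGG
GGGGGGGGG
GGGGGGGGG
GGGGGGGGG
GYGGGGGKK
GGGGGGGGG
GGGGGGGGG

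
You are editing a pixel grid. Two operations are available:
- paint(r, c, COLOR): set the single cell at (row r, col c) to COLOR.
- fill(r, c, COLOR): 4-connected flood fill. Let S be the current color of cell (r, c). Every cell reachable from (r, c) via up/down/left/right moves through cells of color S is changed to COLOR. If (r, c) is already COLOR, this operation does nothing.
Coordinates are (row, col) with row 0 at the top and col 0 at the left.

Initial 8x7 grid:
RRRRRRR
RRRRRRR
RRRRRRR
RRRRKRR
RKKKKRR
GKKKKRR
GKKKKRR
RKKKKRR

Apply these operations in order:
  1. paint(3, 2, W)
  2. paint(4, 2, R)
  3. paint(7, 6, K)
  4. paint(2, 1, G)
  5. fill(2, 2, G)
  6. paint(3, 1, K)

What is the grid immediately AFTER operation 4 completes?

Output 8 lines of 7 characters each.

Answer: RRRRRRR
RRRRRRR
RGRRRRR
RRWRKRR
RKRKKRR
GKKKKRR
GKKKKRR
RKKKKRK

Derivation:
After op 1 paint(3,2,W):
RRRRRRR
RRRRRRR
RRRRRRR
RRWRKRR
RKKKKRR
GKKKKRR
GKKKKRR
RKKKKRR
After op 2 paint(4,2,R):
RRRRRRR
RRRRRRR
RRRRRRR
RRWRKRR
RKRKKRR
GKKKKRR
GKKKKRR
RKKKKRR
After op 3 paint(7,6,K):
RRRRRRR
RRRRRRR
RRRRRRR
RRWRKRR
RKRKKRR
GKKKKRR
GKKKKRR
RKKKKRK
After op 4 paint(2,1,G):
RRRRRRR
RRRRRRR
RGRRRRR
RRWRKRR
RKRKKRR
GKKKKRR
GKKKKRR
RKKKKRK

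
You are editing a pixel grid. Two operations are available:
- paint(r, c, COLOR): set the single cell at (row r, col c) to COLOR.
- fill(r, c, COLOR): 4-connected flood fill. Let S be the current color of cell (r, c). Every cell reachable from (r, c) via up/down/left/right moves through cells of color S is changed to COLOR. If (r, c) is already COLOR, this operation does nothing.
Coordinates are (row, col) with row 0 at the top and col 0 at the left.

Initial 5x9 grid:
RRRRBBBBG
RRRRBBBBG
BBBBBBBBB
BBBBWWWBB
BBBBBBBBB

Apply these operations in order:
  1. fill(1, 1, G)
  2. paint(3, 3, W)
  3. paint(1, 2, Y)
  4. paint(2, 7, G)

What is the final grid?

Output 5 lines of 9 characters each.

After op 1 fill(1,1,G) [8 cells changed]:
GGGGBBBBG
GGGGBBBBG
BBBBBBBBB
BBBBWWWBB
BBBBBBBBB
After op 2 paint(3,3,W):
GGGGBBBBG
GGGGBBBBG
BBBBBBBBB
BBBWWWWBB
BBBBBBBBB
After op 3 paint(1,2,Y):
GGGGBBBBG
GGYGBBBBG
BBBBBBBBB
BBBWWWWBB
BBBBBBBBB
After op 4 paint(2,7,G):
GGGGBBBBG
GGYGBBBBG
BBBBBBBGB
BBBWWWWBB
BBBBBBBBB

Answer: GGGGBBBBG
GGYGBBBBG
BBBBBBBGB
BBBWWWWBB
BBBBBBBBB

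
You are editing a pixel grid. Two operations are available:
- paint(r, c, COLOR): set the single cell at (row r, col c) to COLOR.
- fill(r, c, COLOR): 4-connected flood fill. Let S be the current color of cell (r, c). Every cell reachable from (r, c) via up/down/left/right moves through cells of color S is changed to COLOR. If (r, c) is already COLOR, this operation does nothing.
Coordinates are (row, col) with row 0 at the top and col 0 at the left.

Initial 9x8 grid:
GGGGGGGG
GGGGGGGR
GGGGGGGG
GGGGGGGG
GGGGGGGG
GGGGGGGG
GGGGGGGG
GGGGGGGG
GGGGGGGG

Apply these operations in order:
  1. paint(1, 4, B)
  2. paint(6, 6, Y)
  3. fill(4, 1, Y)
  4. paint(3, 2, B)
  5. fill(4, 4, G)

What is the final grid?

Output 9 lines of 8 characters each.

Answer: GGGGGGGG
GGGGBGGR
GGGGGGGG
GGBGGGGG
GGGGGGGG
GGGGGGGG
GGGGGGGG
GGGGGGGG
GGGGGGGG

Derivation:
After op 1 paint(1,4,B):
GGGGGGGG
GGGGBGGR
GGGGGGGG
GGGGGGGG
GGGGGGGG
GGGGGGGG
GGGGGGGG
GGGGGGGG
GGGGGGGG
After op 2 paint(6,6,Y):
GGGGGGGG
GGGGBGGR
GGGGGGGG
GGGGGGGG
GGGGGGGG
GGGGGGGG
GGGGGGYG
GGGGGGGG
GGGGGGGG
After op 3 fill(4,1,Y) [69 cells changed]:
YYYYYYYY
YYYYBYYR
YYYYYYYY
YYYYYYYY
YYYYYYYY
YYYYYYYY
YYYYYYYY
YYYYYYYY
YYYYYYYY
After op 4 paint(3,2,B):
YYYYYYYY
YYYYBYYR
YYYYYYYY
YYBYYYYY
YYYYYYYY
YYYYYYYY
YYYYYYYY
YYYYYYYY
YYYYYYYY
After op 5 fill(4,4,G) [69 cells changed]:
GGGGGGGG
GGGGBGGR
GGGGGGGG
GGBGGGGG
GGGGGGGG
GGGGGGGG
GGGGGGGG
GGGGGGGG
GGGGGGGG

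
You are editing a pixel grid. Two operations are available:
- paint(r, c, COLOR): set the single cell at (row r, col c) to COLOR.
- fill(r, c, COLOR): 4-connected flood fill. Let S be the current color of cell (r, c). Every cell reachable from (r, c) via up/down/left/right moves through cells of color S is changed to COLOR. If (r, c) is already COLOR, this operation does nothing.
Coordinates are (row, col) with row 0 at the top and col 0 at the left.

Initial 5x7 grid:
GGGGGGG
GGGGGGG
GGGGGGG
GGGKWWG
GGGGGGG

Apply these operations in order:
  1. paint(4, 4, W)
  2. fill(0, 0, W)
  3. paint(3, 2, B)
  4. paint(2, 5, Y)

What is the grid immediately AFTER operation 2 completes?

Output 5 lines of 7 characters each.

Answer: WWWWWWW
WWWWWWW
WWWWWWW
WWWKWWW
WWWWWWW

Derivation:
After op 1 paint(4,4,W):
GGGGGGG
GGGGGGG
GGGGGGG
GGGKWWG
GGGGWGG
After op 2 fill(0,0,W) [31 cells changed]:
WWWWWWW
WWWWWWW
WWWWWWW
WWWKWWW
WWWWWWW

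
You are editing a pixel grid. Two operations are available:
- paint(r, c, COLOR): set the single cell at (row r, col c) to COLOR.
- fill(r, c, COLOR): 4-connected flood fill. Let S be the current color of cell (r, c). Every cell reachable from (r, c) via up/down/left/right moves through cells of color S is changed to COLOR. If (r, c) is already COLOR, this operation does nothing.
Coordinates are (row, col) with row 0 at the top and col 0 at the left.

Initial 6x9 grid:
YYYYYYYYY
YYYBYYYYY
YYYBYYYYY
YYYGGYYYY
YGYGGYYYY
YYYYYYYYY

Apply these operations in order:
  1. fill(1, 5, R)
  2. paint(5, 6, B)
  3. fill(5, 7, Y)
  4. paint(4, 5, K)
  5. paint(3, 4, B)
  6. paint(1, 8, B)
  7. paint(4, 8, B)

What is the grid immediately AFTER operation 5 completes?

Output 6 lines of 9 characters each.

Answer: YYYYYYYYY
YYYBYYYYY
YYYBYYYYY
YYYGBYYYY
YGYGGKYYY
YYYYYYBYY

Derivation:
After op 1 fill(1,5,R) [47 cells changed]:
RRRRRRRRR
RRRBRRRRR
RRRBRRRRR
RRRGGRRRR
RGRGGRRRR
RRRRRRRRR
After op 2 paint(5,6,B):
RRRRRRRRR
RRRBRRRRR
RRRBRRRRR
RRRGGRRRR
RGRGGRRRR
RRRRRRBRR
After op 3 fill(5,7,Y) [46 cells changed]:
YYYYYYYYY
YYYBYYYYY
YYYBYYYYY
YYYGGYYYY
YGYGGYYYY
YYYYYYBYY
After op 4 paint(4,5,K):
YYYYYYYYY
YYYBYYYYY
YYYBYYYYY
YYYGGYYYY
YGYGGKYYY
YYYYYYBYY
After op 5 paint(3,4,B):
YYYYYYYYY
YYYBYYYYY
YYYBYYYYY
YYYGBYYYY
YGYGGKYYY
YYYYYYBYY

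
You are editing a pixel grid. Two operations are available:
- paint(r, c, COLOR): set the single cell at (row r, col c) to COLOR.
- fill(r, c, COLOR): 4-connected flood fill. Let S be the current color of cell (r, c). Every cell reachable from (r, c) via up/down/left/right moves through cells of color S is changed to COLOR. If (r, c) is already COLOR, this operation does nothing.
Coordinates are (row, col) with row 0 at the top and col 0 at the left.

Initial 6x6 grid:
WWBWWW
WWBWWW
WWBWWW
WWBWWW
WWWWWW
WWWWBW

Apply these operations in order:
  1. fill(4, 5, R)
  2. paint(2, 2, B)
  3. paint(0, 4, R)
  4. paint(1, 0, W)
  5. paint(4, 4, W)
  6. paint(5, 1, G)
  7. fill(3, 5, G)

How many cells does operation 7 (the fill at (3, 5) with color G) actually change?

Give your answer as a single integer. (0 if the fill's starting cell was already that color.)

After op 1 fill(4,5,R) [31 cells changed]:
RRBRRR
RRBRRR
RRBRRR
RRBRRR
RRRRRR
RRRRBR
After op 2 paint(2,2,B):
RRBRRR
RRBRRR
RRBRRR
RRBRRR
RRRRRR
RRRRBR
After op 3 paint(0,4,R):
RRBRRR
RRBRRR
RRBRRR
RRBRRR
RRRRRR
RRRRBR
After op 4 paint(1,0,W):
RRBRRR
WRBRRR
RRBRRR
RRBRRR
RRRRRR
RRRRBR
After op 5 paint(4,4,W):
RRBRRR
WRBRRR
RRBRRR
RRBRRR
RRRRWR
RRRRBR
After op 6 paint(5,1,G):
RRBRRR
WRBRRR
RRBRRR
RRBRRR
RRRRWR
RGRRBR
After op 7 fill(3,5,G) [28 cells changed]:
GGBGGG
WGBGGG
GGBGGG
GGBGGG
GGGGWG
GGGGBG

Answer: 28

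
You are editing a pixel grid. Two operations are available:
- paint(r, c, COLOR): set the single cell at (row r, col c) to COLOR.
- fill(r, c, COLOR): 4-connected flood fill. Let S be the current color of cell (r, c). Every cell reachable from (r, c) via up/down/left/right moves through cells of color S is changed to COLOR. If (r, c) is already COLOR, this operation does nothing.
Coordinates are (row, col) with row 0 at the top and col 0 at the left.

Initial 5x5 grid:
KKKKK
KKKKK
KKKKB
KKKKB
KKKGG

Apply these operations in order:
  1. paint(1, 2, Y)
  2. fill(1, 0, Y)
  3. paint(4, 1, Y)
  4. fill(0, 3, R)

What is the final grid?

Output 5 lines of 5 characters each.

After op 1 paint(1,2,Y):
KKKKK
KKYKK
KKKKB
KKKKB
KKKGG
After op 2 fill(1,0,Y) [20 cells changed]:
YYYYY
YYYYY
YYYYB
YYYYB
YYYGG
After op 3 paint(4,1,Y):
YYYYY
YYYYY
YYYYB
YYYYB
YYYGG
After op 4 fill(0,3,R) [21 cells changed]:
RRRRR
RRRRR
RRRRB
RRRRB
RRRGG

Answer: RRRRR
RRRRR
RRRRB
RRRRB
RRRGG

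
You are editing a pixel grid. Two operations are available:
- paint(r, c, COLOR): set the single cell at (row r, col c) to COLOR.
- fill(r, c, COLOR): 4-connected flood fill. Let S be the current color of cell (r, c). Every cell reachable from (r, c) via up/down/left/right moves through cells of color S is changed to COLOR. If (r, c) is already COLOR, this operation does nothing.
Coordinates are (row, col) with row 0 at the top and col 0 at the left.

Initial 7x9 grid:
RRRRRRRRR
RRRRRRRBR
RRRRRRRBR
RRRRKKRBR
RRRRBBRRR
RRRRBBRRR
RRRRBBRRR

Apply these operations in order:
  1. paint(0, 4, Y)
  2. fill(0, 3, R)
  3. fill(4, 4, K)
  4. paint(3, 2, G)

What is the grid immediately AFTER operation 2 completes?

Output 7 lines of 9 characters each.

Answer: RRRRYRRRR
RRRRRRRBR
RRRRRRRBR
RRRRKKRBR
RRRRBBRRR
RRRRBBRRR
RRRRBBRRR

Derivation:
After op 1 paint(0,4,Y):
RRRRYRRRR
RRRRRRRBR
RRRRRRRBR
RRRRKKRBR
RRRRBBRRR
RRRRBBRRR
RRRRBBRRR
After op 2 fill(0,3,R) [0 cells changed]:
RRRRYRRRR
RRRRRRRBR
RRRRRRRBR
RRRRKKRBR
RRRRBBRRR
RRRRBBRRR
RRRRBBRRR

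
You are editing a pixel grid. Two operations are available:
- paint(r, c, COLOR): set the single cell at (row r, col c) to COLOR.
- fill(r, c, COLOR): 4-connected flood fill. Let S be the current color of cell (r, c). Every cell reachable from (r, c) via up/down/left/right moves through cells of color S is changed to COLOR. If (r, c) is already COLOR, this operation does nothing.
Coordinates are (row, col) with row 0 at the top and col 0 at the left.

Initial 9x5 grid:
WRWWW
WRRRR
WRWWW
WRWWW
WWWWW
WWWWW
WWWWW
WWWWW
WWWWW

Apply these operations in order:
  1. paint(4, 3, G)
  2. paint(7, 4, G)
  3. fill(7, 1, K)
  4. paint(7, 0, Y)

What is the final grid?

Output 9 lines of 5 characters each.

After op 1 paint(4,3,G):
WRWWW
WRRRR
WRWWW
WRWWW
WWWGW
WWWWW
WWWWW
WWWWW
WWWWW
After op 2 paint(7,4,G):
WRWWW
WRRRR
WRWWW
WRWWW
WWWGW
WWWWW
WWWWW
WWWWG
WWWWW
After op 3 fill(7,1,K) [33 cells changed]:
KRWWW
KRRRR
KRKKK
KRKKK
KKKGK
KKKKK
KKKKK
KKKKG
KKKKK
After op 4 paint(7,0,Y):
KRWWW
KRRRR
KRKKK
KRKKK
KKKGK
KKKKK
KKKKK
YKKKG
KKKKK

Answer: KRWWW
KRRRR
KRKKK
KRKKK
KKKGK
KKKKK
KKKKK
YKKKG
KKKKK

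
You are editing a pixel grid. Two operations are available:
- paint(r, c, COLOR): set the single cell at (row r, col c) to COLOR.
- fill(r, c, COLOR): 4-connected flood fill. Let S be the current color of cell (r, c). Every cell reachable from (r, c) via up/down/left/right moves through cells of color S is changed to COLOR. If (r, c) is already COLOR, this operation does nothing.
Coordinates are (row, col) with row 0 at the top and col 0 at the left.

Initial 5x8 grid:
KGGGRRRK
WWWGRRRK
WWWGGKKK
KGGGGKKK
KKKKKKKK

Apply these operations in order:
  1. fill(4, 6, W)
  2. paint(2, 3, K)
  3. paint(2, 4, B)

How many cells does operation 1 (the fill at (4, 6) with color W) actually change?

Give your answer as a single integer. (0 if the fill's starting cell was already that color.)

Answer: 17

Derivation:
After op 1 fill(4,6,W) [17 cells changed]:
KGGGRRRW
WWWGRRRW
WWWGGWWW
WGGGGWWW
WWWWWWWW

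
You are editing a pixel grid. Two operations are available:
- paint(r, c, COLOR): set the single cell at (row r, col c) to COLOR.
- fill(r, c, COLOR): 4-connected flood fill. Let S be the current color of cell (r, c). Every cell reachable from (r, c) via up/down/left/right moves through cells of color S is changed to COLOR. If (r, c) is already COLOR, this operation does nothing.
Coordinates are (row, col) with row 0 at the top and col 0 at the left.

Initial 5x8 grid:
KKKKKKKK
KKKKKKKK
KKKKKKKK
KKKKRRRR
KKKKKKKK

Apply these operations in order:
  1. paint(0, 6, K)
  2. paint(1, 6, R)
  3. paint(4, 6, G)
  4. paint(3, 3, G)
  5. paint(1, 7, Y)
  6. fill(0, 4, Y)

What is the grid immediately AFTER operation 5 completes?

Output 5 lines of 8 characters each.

Answer: KKKKKKKK
KKKKKKRY
KKKKKKKK
KKKGRRRR
KKKKKKGK

Derivation:
After op 1 paint(0,6,K):
KKKKKKKK
KKKKKKKK
KKKKKKKK
KKKKRRRR
KKKKKKKK
After op 2 paint(1,6,R):
KKKKKKKK
KKKKKKRK
KKKKKKKK
KKKKRRRR
KKKKKKKK
After op 3 paint(4,6,G):
KKKKKKKK
KKKKKKRK
KKKKKKKK
KKKKRRRR
KKKKKKGK
After op 4 paint(3,3,G):
KKKKKKKK
KKKKKKRK
KKKKKKKK
KKKGRRRR
KKKKKKGK
After op 5 paint(1,7,Y):
KKKKKKKK
KKKKKKRY
KKKKKKKK
KKKGRRRR
KKKKKKGK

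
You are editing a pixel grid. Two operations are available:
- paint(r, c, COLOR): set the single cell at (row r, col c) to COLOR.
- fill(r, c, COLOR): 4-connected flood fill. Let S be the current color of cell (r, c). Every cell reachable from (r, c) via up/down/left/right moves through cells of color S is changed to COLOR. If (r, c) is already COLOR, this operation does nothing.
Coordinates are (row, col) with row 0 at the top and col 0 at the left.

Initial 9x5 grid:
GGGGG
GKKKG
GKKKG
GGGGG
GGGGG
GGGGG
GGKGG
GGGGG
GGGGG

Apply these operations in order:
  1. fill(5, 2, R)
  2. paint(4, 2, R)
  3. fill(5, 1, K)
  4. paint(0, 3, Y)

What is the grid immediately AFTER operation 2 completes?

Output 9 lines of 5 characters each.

After op 1 fill(5,2,R) [38 cells changed]:
RRRRR
RKKKR
RKKKR
RRRRR
RRRRR
RRRRR
RRKRR
RRRRR
RRRRR
After op 2 paint(4,2,R):
RRRRR
RKKKR
RKKKR
RRRRR
RRRRR
RRRRR
RRKRR
RRRRR
RRRRR

Answer: RRRRR
RKKKR
RKKKR
RRRRR
RRRRR
RRRRR
RRKRR
RRRRR
RRRRR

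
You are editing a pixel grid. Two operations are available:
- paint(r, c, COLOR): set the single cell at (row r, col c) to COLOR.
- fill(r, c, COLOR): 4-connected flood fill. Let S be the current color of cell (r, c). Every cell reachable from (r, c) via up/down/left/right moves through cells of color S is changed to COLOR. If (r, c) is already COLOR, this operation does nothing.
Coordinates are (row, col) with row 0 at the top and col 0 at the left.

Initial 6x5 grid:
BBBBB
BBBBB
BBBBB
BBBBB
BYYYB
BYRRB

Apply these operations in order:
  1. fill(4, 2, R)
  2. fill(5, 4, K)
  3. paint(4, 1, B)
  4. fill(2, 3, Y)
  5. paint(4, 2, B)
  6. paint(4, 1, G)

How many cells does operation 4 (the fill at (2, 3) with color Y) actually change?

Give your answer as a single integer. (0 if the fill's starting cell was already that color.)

After op 1 fill(4,2,R) [4 cells changed]:
BBBBB
BBBBB
BBBBB
BBBBB
BRRRB
BRRRB
After op 2 fill(5,4,K) [24 cells changed]:
KKKKK
KKKKK
KKKKK
KKKKK
KRRRK
KRRRK
After op 3 paint(4,1,B):
KKKKK
KKKKK
KKKKK
KKKKK
KBRRK
KRRRK
After op 4 fill(2,3,Y) [24 cells changed]:
YYYYY
YYYYY
YYYYY
YYYYY
YBRRY
YRRRY

Answer: 24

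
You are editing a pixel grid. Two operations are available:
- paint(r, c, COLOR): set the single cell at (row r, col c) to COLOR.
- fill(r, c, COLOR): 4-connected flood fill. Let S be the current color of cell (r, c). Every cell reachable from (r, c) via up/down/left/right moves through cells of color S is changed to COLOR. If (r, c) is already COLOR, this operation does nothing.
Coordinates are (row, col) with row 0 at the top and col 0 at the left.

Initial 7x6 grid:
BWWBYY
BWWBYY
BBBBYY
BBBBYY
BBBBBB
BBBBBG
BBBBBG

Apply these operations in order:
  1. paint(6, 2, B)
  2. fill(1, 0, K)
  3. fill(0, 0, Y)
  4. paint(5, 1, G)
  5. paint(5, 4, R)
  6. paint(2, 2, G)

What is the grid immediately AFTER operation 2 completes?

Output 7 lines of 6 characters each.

After op 1 paint(6,2,B):
BWWBYY
BWWBYY
BBBBYY
BBBBYY
BBBBBB
BBBBBG
BBBBBG
After op 2 fill(1,0,K) [28 cells changed]:
KWWKYY
KWWKYY
KKKKYY
KKKKYY
KKKKKK
KKKKKG
KKKKKG

Answer: KWWKYY
KWWKYY
KKKKYY
KKKKYY
KKKKKK
KKKKKG
KKKKKG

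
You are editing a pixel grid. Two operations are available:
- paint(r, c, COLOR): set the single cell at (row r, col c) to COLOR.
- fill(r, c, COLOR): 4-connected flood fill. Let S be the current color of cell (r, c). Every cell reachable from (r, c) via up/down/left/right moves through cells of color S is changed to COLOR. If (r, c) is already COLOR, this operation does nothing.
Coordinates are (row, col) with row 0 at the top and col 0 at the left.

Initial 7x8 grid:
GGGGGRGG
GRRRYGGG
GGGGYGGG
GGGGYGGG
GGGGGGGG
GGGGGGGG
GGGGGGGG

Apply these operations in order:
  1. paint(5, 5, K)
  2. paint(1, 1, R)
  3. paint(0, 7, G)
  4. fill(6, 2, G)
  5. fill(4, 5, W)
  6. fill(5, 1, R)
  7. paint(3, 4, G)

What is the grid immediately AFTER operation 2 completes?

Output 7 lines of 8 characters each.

Answer: GGGGGRGG
GRRRYGGG
GGGGYGGG
GGGGYGGG
GGGGGGGG
GGGGGKGG
GGGGGGGG

Derivation:
After op 1 paint(5,5,K):
GGGGGRGG
GRRRYGGG
GGGGYGGG
GGGGYGGG
GGGGGGGG
GGGGGKGG
GGGGGGGG
After op 2 paint(1,1,R):
GGGGGRGG
GRRRYGGG
GGGGYGGG
GGGGYGGG
GGGGGGGG
GGGGGKGG
GGGGGGGG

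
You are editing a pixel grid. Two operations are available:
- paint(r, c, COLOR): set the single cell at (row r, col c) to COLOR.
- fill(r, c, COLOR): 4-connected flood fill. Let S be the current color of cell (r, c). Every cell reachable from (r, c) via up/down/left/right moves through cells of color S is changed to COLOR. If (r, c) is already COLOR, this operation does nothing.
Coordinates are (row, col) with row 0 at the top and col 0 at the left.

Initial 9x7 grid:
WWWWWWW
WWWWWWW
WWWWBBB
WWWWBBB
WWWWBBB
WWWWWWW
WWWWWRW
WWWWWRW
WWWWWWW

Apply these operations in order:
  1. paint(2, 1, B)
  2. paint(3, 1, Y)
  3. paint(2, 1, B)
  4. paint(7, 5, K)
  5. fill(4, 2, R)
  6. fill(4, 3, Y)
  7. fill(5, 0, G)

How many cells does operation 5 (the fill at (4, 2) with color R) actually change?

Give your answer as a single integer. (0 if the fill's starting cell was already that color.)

Answer: 50

Derivation:
After op 1 paint(2,1,B):
WWWWWWW
WWWWWWW
WBWWBBB
WWWWBBB
WWWWBBB
WWWWWWW
WWWWWRW
WWWWWRW
WWWWWWW
After op 2 paint(3,1,Y):
WWWWWWW
WWWWWWW
WBWWBBB
WYWWBBB
WWWWBBB
WWWWWWW
WWWWWRW
WWWWWRW
WWWWWWW
After op 3 paint(2,1,B):
WWWWWWW
WWWWWWW
WBWWBBB
WYWWBBB
WWWWBBB
WWWWWWW
WWWWWRW
WWWWWRW
WWWWWWW
After op 4 paint(7,5,K):
WWWWWWW
WWWWWWW
WBWWBBB
WYWWBBB
WWWWBBB
WWWWWWW
WWWWWRW
WWWWWKW
WWWWWWW
After op 5 fill(4,2,R) [50 cells changed]:
RRRRRRR
RRRRRRR
RBRRBBB
RYRRBBB
RRRRBBB
RRRRRRR
RRRRRRR
RRRRRKR
RRRRRRR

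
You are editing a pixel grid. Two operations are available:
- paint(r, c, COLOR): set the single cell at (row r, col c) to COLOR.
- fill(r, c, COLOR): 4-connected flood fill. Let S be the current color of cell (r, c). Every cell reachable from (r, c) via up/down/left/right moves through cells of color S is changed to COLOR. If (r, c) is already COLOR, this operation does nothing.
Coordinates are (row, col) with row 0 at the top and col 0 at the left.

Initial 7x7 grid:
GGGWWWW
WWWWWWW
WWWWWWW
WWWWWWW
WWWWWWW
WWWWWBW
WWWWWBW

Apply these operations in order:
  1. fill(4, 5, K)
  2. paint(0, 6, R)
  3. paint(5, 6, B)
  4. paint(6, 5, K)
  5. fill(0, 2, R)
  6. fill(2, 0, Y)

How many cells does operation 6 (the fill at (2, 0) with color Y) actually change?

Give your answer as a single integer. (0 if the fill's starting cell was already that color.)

After op 1 fill(4,5,K) [44 cells changed]:
GGGKKKK
KKKKKKK
KKKKKKK
KKKKKKK
KKKKKKK
KKKKKBK
KKKKKBK
After op 2 paint(0,6,R):
GGGKKKR
KKKKKKK
KKKKKKK
KKKKKKK
KKKKKKK
KKKKKBK
KKKKKBK
After op 3 paint(5,6,B):
GGGKKKR
KKKKKKK
KKKKKKK
KKKKKKK
KKKKKKK
KKKKKBB
KKKKKBK
After op 4 paint(6,5,K):
GGGKKKR
KKKKKKK
KKKKKKK
KKKKKKK
KKKKKKK
KKKKKBB
KKKKKKK
After op 5 fill(0,2,R) [3 cells changed]:
RRRKKKR
KKKKKKK
KKKKKKK
KKKKKKK
KKKKKKK
KKKKKBB
KKKKKKK
After op 6 fill(2,0,Y) [43 cells changed]:
RRRYYYR
YYYYYYY
YYYYYYY
YYYYYYY
YYYYYYY
YYYYYBB
YYYYYYY

Answer: 43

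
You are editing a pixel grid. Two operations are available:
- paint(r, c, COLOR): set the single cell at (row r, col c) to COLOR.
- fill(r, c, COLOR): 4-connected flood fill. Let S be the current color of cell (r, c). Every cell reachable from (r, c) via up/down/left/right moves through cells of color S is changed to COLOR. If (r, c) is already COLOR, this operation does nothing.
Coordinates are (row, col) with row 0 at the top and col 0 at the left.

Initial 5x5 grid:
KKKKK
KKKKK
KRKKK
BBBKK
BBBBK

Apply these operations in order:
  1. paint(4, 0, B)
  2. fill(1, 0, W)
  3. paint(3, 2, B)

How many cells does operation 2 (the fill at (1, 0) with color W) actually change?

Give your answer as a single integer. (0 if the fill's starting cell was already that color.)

Answer: 17

Derivation:
After op 1 paint(4,0,B):
KKKKK
KKKKK
KRKKK
BBBKK
BBBBK
After op 2 fill(1,0,W) [17 cells changed]:
WWWWW
WWWWW
WRWWW
BBBWW
BBBBW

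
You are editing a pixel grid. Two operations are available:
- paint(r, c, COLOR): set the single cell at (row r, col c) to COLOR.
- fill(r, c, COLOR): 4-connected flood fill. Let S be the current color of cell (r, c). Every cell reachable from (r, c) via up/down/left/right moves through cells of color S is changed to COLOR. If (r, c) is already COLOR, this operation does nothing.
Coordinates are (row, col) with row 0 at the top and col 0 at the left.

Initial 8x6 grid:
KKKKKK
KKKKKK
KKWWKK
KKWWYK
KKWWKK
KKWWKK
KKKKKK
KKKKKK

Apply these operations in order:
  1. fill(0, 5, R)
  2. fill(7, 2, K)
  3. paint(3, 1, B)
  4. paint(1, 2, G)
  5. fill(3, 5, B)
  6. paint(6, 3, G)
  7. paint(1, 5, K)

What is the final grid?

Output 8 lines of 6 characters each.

After op 1 fill(0,5,R) [39 cells changed]:
RRRRRR
RRRRRR
RRWWRR
RRWWYR
RRWWRR
RRWWRR
RRRRRR
RRRRRR
After op 2 fill(7,2,K) [39 cells changed]:
KKKKKK
KKKKKK
KKWWKK
KKWWYK
KKWWKK
KKWWKK
KKKKKK
KKKKKK
After op 3 paint(3,1,B):
KKKKKK
KKKKKK
KKWWKK
KBWWYK
KKWWKK
KKWWKK
KKKKKK
KKKKKK
After op 4 paint(1,2,G):
KKKKKK
KKGKKK
KKWWKK
KBWWYK
KKWWKK
KKWWKK
KKKKKK
KKKKKK
After op 5 fill(3,5,B) [37 cells changed]:
BBBBBB
BBGBBB
BBWWBB
BBWWYB
BBWWBB
BBWWBB
BBBBBB
BBBBBB
After op 6 paint(6,3,G):
BBBBBB
BBGBBB
BBWWBB
BBWWYB
BBWWBB
BBWWBB
BBBGBB
BBBBBB
After op 7 paint(1,5,K):
BBBBBB
BBGBBK
BBWWBB
BBWWYB
BBWWBB
BBWWBB
BBBGBB
BBBBBB

Answer: BBBBBB
BBGBBK
BBWWBB
BBWWYB
BBWWBB
BBWWBB
BBBGBB
BBBBBB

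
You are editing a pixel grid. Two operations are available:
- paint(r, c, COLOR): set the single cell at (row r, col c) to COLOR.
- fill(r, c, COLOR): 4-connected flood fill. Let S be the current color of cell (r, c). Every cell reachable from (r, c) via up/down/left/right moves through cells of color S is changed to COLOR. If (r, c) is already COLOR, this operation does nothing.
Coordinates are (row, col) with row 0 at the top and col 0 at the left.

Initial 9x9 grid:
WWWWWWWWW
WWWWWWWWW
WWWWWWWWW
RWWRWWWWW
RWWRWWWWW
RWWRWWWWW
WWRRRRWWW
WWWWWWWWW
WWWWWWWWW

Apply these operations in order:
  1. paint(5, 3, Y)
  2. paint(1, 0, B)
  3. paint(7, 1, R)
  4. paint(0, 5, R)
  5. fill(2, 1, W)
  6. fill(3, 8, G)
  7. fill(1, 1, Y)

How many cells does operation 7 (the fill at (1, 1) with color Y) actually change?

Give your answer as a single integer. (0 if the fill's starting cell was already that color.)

Answer: 68

Derivation:
After op 1 paint(5,3,Y):
WWWWWWWWW
WWWWWWWWW
WWWWWWWWW
RWWRWWWWW
RWWRWWWWW
RWWYWWWWW
WWRRRRWWW
WWWWWWWWW
WWWWWWWWW
After op 2 paint(1,0,B):
WWWWWWWWW
BWWWWWWWW
WWWWWWWWW
RWWRWWWWW
RWWRWWWWW
RWWYWWWWW
WWRRRRWWW
WWWWWWWWW
WWWWWWWWW
After op 3 paint(7,1,R):
WWWWWWWWW
BWWWWWWWW
WWWWWWWWW
RWWRWWWWW
RWWRWWWWW
RWWYWWWWW
WWRRRRWWW
WRWWWWWWW
WWWWWWWWW
After op 4 paint(0,5,R):
WWWWWRWWW
BWWWWWWWW
WWWWWWWWW
RWWRWWWWW
RWWRWWWWW
RWWYWWWWW
WWRRRRWWW
WRWWWWWWW
WWWWWWWWW
After op 5 fill(2,1,W) [0 cells changed]:
WWWWWRWWW
BWWWWWWWW
WWWWWWWWW
RWWRWWWWW
RWWRWWWWW
RWWYWWWWW
WWRRRRWWW
WRWWWWWWW
WWWWWWWWW
After op 6 fill(3,8,G) [68 cells changed]:
GGGGGRGGG
BGGGGGGGG
GGGGGGGGG
RGGRGGGGG
RGGRGGGGG
RGGYGGGGG
GGRRRRGGG
GRGGGGGGG
GGGGGGGGG
After op 7 fill(1,1,Y) [68 cells changed]:
YYYYYRYYY
BYYYYYYYY
YYYYYYYYY
RYYRYYYYY
RYYRYYYYY
RYYYYYYYY
YYRRRRYYY
YRYYYYYYY
YYYYYYYYY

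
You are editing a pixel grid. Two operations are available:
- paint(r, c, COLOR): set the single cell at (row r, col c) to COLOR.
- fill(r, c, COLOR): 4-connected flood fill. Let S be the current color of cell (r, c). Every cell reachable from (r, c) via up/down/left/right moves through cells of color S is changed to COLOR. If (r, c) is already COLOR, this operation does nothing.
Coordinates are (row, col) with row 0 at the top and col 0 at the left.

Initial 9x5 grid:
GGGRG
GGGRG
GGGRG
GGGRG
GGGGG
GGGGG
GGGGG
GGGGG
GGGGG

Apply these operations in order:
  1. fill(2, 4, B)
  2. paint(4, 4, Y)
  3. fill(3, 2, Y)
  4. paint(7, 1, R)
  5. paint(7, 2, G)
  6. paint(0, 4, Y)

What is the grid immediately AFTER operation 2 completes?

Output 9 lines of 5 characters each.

After op 1 fill(2,4,B) [41 cells changed]:
BBBRB
BBBRB
BBBRB
BBBRB
BBBBB
BBBBB
BBBBB
BBBBB
BBBBB
After op 2 paint(4,4,Y):
BBBRB
BBBRB
BBBRB
BBBRB
BBBBY
BBBBB
BBBBB
BBBBB
BBBBB

Answer: BBBRB
BBBRB
BBBRB
BBBRB
BBBBY
BBBBB
BBBBB
BBBBB
BBBBB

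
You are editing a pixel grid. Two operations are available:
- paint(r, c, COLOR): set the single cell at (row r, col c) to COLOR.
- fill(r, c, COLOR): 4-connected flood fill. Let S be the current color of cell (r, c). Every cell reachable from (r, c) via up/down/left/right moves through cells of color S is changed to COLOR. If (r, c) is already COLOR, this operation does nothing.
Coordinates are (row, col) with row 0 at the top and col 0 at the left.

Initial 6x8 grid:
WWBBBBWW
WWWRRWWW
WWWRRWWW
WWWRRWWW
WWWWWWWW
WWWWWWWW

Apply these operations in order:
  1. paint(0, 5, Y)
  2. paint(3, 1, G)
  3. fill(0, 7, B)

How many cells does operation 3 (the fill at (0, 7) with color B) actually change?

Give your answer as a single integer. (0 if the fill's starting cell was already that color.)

After op 1 paint(0,5,Y):
WWBBBYWW
WWWRRWWW
WWWRRWWW
WWWRRWWW
WWWWWWWW
WWWWWWWW
After op 2 paint(3,1,G):
WWBBBYWW
WWWRRWWW
WWWRRWWW
WGWRRWWW
WWWWWWWW
WWWWWWWW
After op 3 fill(0,7,B) [37 cells changed]:
BBBBBYBB
BBBRRBBB
BBBRRBBB
BGBRRBBB
BBBBBBBB
BBBBBBBB

Answer: 37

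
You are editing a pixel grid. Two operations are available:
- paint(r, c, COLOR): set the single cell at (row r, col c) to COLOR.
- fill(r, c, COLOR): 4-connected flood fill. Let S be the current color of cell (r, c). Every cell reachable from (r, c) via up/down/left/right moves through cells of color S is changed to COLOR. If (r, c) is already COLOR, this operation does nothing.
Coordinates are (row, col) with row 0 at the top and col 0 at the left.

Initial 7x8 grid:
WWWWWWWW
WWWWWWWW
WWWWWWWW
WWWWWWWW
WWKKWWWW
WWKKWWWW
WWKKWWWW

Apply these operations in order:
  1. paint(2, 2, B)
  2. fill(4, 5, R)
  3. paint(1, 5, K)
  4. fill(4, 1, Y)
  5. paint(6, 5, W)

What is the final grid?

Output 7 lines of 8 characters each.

After op 1 paint(2,2,B):
WWWWWWWW
WWWWWWWW
WWBWWWWW
WWWWWWWW
WWKKWWWW
WWKKWWWW
WWKKWWWW
After op 2 fill(4,5,R) [49 cells changed]:
RRRRRRRR
RRRRRRRR
RRBRRRRR
RRRRRRRR
RRKKRRRR
RRKKRRRR
RRKKRRRR
After op 3 paint(1,5,K):
RRRRRRRR
RRRRRKRR
RRBRRRRR
RRRRRRRR
RRKKRRRR
RRKKRRRR
RRKKRRRR
After op 4 fill(4,1,Y) [48 cells changed]:
YYYYYYYY
YYYYYKYY
YYBYYYYY
YYYYYYYY
YYKKYYYY
YYKKYYYY
YYKKYYYY
After op 5 paint(6,5,W):
YYYYYYYY
YYYYYKYY
YYBYYYYY
YYYYYYYY
YYKKYYYY
YYKKYYYY
YYKKYWYY

Answer: YYYYYYYY
YYYYYKYY
YYBYYYYY
YYYYYYYY
YYKKYYYY
YYKKYYYY
YYKKYWYY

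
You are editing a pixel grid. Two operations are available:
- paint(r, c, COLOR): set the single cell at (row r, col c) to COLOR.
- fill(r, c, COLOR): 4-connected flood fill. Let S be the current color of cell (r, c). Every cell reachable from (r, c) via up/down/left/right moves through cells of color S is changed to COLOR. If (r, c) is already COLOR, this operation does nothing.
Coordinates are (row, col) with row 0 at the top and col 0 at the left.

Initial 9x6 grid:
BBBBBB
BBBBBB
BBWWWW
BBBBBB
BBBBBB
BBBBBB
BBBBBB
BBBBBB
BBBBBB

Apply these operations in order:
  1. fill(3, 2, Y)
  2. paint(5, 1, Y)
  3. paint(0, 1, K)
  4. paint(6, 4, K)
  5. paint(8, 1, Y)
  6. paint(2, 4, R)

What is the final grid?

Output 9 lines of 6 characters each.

After op 1 fill(3,2,Y) [50 cells changed]:
YYYYYY
YYYYYY
YYWWWW
YYYYYY
YYYYYY
YYYYYY
YYYYYY
YYYYYY
YYYYYY
After op 2 paint(5,1,Y):
YYYYYY
YYYYYY
YYWWWW
YYYYYY
YYYYYY
YYYYYY
YYYYYY
YYYYYY
YYYYYY
After op 3 paint(0,1,K):
YKYYYY
YYYYYY
YYWWWW
YYYYYY
YYYYYY
YYYYYY
YYYYYY
YYYYYY
YYYYYY
After op 4 paint(6,4,K):
YKYYYY
YYYYYY
YYWWWW
YYYYYY
YYYYYY
YYYYYY
YYYYKY
YYYYYY
YYYYYY
After op 5 paint(8,1,Y):
YKYYYY
YYYYYY
YYWWWW
YYYYYY
YYYYYY
YYYYYY
YYYYKY
YYYYYY
YYYYYY
After op 6 paint(2,4,R):
YKYYYY
YYYYYY
YYWWRW
YYYYYY
YYYYYY
YYYYYY
YYYYKY
YYYYYY
YYYYYY

Answer: YKYYYY
YYYYYY
YYWWRW
YYYYYY
YYYYYY
YYYYYY
YYYYKY
YYYYYY
YYYYYY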